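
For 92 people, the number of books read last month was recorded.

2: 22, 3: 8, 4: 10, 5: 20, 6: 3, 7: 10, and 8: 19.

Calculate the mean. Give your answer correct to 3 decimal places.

Values: 2, 3, 4, 5, 6, 7, 8
Σfx = 22×2 + 8×3 + 10×4 + 20×5 + 3×6 + 10×7 + 19×8 = 448
n = Σf = 92
Mean = 448 / 92 = 4.8696

4.870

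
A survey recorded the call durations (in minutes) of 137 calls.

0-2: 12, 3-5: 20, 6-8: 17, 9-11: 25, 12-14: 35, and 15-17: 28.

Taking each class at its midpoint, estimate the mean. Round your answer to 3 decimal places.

Midpoints: 1, 4, 7, 10, 13, 16
Σfm = 12×1 + 20×4 + 17×7 + 25×10 + 35×13 + 28×16 = 1364
n = Σf = 137
Mean = 1364 / 137 = 9.9562

9.956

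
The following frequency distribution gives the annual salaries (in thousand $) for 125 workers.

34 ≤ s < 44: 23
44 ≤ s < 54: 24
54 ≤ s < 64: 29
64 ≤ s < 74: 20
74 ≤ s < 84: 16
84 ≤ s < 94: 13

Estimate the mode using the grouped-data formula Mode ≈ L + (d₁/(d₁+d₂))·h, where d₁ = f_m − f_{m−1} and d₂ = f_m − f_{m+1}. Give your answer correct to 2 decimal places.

57.57

Modal class: 54 ≤ s < 64 (highest frequency 29).
d₁ = 29 − 24 = 5, d₂ = 29 − 20 = 9
Mode ≈ 54 + (5/(5+9)) × 10 = 54 + 3.5714 = 57.5714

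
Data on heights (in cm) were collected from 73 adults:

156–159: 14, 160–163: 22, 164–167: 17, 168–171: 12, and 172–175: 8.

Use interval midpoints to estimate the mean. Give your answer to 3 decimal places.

Midpoints: 157.5, 161.5, 165.5, 169.5, 173.5
Σfm = 14×157.5 + 22×161.5 + 17×165.5 + 12×169.5 + 8×173.5 = 11993.5
n = Σf = 73
Mean = 11993.5 / 73 = 164.2945

164.295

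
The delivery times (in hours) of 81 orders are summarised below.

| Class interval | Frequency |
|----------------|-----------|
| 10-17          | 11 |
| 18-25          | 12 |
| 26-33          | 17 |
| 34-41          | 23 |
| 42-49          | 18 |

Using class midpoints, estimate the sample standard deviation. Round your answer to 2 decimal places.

Midpoints: 13.5, 21.5, 29.5, 37.5, 45.5
n = 81, Σfm = 2589.5, mean = 31.9691
Σfm² = 91954.25
Σf(m − x̄)² = Σfm² − (Σfm)²/n = 91954.25 − 2589.5²/81 = 9170.1728
Sample variance = 9170.1728 / 80 = 114.6272
Standard deviation = √114.6272 = 10.7064

10.71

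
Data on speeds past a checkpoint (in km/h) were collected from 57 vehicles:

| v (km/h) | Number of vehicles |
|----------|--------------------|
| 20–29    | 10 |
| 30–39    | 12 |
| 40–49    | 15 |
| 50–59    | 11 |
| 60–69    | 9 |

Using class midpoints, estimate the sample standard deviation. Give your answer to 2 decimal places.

13.29

Midpoints: 24.5, 34.5, 44.5, 54.5, 64.5
n = 57, Σfm = 2506.5, mean = 43.9737
Σfm² = 120104.25
Σf(m − x̄)² = Σfm² − (Σfm)²/n = 120104.25 − 2506.5²/57 = 9884.2105
Sample variance = 9884.2105 / 56 = 176.5038
Standard deviation = √176.5038 = 13.2855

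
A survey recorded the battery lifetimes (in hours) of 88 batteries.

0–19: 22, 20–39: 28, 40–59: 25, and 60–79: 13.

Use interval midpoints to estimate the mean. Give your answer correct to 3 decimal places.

36.091

Midpoints: 9.5, 29.5, 49.5, 69.5
Σfm = 22×9.5 + 28×29.5 + 25×49.5 + 13×69.5 = 3176
n = Σf = 88
Mean = 3176 / 88 = 36.0909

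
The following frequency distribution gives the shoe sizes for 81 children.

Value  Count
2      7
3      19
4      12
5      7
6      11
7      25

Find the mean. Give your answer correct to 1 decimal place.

Values: 2, 3, 4, 5, 6, 7
Σfx = 7×2 + 19×3 + 12×4 + 7×5 + 11×6 + 25×7 = 395
n = Σf = 81
Mean = 395 / 81 = 4.8765

4.9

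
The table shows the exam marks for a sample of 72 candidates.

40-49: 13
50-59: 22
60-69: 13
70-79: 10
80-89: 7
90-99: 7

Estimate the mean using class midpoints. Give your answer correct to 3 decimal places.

Midpoints: 44.5, 54.5, 64.5, 74.5, 84.5, 94.5
Σfm = 13×44.5 + 22×54.5 + 13×64.5 + 10×74.5 + 7×84.5 + 7×94.5 = 4614
n = Σf = 72
Mean = 4614 / 72 = 64.0833

64.083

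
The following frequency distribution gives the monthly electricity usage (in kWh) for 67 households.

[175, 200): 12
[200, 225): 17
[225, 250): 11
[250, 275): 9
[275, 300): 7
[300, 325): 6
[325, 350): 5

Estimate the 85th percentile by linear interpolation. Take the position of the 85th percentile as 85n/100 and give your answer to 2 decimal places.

303.96

Cumulative frequencies: 12, 29, 40, 49, 56, 62, 67
n = 67; position = 85n/100 = 56.95.
This falls in the class [300, 325): L = 300, F = 56, f = 6, h = 25.
85th percentile ≈ 300 + ((56.95 − 56) / 6) × 25 = 303.9583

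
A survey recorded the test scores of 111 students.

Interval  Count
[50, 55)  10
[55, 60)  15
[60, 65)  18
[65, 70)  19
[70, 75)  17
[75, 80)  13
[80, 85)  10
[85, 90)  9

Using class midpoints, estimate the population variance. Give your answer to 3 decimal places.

Midpoints: 52.5, 57.5, 62.5, 67.5, 72.5, 77.5, 82.5, 87.5
n = 111, Σfm = 7647.5, mean = 68.8964
Σfm² = 538443.75
Σf(m − x̄)² = Σfm² − (Σfm)²/n = 538443.75 − 7647.5²/111 = 11558.5586
Population variance = 11558.5586 / 111 = 104.1312

104.131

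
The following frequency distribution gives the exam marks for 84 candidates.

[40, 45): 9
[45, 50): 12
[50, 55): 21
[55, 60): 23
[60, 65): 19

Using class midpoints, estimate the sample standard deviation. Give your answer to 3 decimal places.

6.390

Midpoints: 42.5, 47.5, 52.5, 57.5, 62.5
n = 84, Σfm = 4565, mean = 54.3452
Σfm² = 251475
Σf(m − x̄)² = Σfm² − (Σfm)²/n = 251475 − 4565²/84 = 3388.9881
Sample variance = 3388.9881 / 83 = 40.8312
Standard deviation = √40.8312 = 6.3899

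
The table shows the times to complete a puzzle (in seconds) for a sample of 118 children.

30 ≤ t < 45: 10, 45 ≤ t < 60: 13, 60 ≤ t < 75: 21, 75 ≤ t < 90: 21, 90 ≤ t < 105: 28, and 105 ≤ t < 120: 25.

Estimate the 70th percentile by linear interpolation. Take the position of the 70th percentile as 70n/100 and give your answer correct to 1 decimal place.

99.4

Cumulative frequencies: 10, 23, 44, 65, 93, 118
n = 118; position = 70n/100 = 82.6.
This falls in the class 90 ≤ t < 105: L = 90, F = 65, f = 28, h = 15.
70th percentile ≈ 90 + ((82.6 − 65) / 28) × 15 = 99.4286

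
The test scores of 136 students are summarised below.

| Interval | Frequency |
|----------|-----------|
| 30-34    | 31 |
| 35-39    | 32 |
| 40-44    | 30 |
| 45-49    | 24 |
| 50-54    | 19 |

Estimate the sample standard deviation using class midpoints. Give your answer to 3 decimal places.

Midpoints: 32, 37, 42, 47, 52
n = 136, Σfm = 5552, mean = 40.8235
Σfm² = 232864
Σf(m − x̄)² = Σfm² − (Σfm)²/n = 232864 − 5552²/136 = 6211.7647
Sample variance = 6211.7647 / 135 = 46.0131
Standard deviation = √46.0131 = 6.7833

6.783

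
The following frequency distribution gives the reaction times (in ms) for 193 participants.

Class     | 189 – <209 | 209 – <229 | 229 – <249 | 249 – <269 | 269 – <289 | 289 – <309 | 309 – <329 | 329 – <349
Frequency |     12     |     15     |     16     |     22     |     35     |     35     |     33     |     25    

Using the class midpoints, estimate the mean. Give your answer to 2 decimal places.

Midpoints: 199, 219, 239, 259, 279, 299, 319, 339
Σfm = 12×199 + 15×219 + 16×239 + 22×259 + 35×279 + 35×299 + 33×319 + 25×339 = 54427
n = Σf = 193
Mean = 54427 / 193 = 282.0052

282.01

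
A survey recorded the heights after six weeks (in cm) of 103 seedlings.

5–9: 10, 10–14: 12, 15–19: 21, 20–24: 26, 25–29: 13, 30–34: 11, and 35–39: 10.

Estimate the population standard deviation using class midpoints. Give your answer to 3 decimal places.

8.604

Midpoints: 7, 12, 17, 22, 27, 32, 37
n = 103, Σfm = 2216, mean = 21.5146
Σfm² = 55302
Σf(m − x̄)² = Σfm² − (Σfm)²/n = 55302 − 2216²/103 = 7625.7282
Population variance = 7625.7282 / 103 = 74.0362
Standard deviation = √74.0362 = 8.6044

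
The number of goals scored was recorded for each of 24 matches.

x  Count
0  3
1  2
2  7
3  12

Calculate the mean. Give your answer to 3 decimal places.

2.167

Values: 0, 1, 2, 3
Σfx = 3×0 + 2×1 + 7×2 + 12×3 = 52
n = Σf = 24
Mean = 52 / 24 = 2.1667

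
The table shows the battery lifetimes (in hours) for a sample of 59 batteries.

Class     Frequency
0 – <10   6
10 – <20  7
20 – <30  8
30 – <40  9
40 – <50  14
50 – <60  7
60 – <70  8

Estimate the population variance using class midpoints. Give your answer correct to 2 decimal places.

341.63

Midpoints: 5, 15, 25, 35, 45, 55, 65
n = 59, Σfm = 2185, mean = 37.0339
Σfm² = 101075
Σf(m − x̄)² = Σfm² − (Σfm)²/n = 101075 − 2185²/59 = 20155.9322
Population variance = 20155.9322 / 59 = 341.6260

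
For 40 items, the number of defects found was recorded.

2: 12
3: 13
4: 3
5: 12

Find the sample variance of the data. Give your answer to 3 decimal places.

1.471

Values: 2, 3, 4, 5
n = 40, Σfx = 135, mean = 3.3750
Σfx² = 513
Σf(x − x̄)² = Σfx² − (Σfx)²/n = 513 − 135²/40 = 57.3750
Sample variance = 57.3750 / 39 = 1.4712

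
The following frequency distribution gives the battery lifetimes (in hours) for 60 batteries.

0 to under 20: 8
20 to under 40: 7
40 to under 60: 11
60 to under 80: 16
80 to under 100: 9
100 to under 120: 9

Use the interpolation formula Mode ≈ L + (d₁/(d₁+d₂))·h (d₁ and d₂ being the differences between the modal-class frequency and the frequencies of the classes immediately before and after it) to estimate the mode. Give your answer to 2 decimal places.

Modal class: 60 to under 80 (highest frequency 16).
d₁ = 16 − 11 = 5, d₂ = 16 − 9 = 7
Mode ≈ 60 + (5/(5+7)) × 20 = 60 + 8.3333 = 68.3333

68.33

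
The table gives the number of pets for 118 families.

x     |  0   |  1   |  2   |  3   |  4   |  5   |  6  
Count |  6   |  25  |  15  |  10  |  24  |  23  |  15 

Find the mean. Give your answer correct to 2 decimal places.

Values: 0, 1, 2, 3, 4, 5, 6
Σfx = 6×0 + 25×1 + 15×2 + 10×3 + 24×4 + 23×5 + 15×6 = 386
n = Σf = 118
Mean = 386 / 118 = 3.2712

3.27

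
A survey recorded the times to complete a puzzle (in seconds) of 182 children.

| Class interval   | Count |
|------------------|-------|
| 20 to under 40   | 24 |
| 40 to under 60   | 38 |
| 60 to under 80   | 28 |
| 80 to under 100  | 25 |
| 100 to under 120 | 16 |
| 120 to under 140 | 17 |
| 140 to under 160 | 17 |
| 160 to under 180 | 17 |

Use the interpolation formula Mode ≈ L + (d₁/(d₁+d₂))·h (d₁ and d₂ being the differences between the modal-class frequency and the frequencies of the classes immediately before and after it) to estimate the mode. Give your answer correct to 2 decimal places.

51.67

Modal class: 40 to under 60 (highest frequency 38).
d₁ = 38 − 24 = 14, d₂ = 38 − 28 = 10
Mode ≈ 40 + (14/(14+10)) × 20 = 40 + 11.6667 = 51.6667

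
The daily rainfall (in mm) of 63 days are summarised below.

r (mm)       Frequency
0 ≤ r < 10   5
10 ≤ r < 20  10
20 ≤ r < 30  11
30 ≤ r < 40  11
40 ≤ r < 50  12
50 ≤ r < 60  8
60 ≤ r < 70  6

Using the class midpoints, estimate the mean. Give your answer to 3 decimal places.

Midpoints: 5, 15, 25, 35, 45, 55, 65
Σfm = 5×5 + 10×15 + 11×25 + 11×35 + 12×45 + 8×55 + 6×65 = 2205
n = Σf = 63
Mean = 2205 / 63 = 35.0000

35.000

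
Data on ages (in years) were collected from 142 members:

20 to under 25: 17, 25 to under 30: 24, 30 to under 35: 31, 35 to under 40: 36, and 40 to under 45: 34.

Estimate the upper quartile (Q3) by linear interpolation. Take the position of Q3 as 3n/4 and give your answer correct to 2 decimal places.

Cumulative frequencies: 17, 41, 72, 108, 142
n = 142; position = 3n/4 = 106.5.
This falls in the class 35 to under 40: L = 35, F = 72, f = 36, h = 5.
Upper quartile ≈ 35 + ((106.5 − 72) / 36) × 5 = 39.7917

39.79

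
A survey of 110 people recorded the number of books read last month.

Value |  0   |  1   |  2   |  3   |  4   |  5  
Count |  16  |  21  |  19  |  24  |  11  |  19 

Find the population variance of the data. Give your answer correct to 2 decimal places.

Values: 0, 1, 2, 3, 4, 5
n = 110, Σfx = 270, mean = 2.4545
Σfx² = 964
Σf(x − x̄)² = Σfx² − (Σfx)²/n = 964 − 270²/110 = 301.2727
Population variance = 301.2727 / 110 = 2.7388

2.74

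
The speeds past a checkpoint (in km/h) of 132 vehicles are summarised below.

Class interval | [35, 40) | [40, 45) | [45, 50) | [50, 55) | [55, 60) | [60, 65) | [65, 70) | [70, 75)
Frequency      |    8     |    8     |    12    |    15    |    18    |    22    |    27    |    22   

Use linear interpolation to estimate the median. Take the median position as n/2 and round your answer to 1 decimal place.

Cumulative frequencies: 8, 16, 28, 43, 61, 83, 110, 132
n = 132; position = n/2 = 66.
This falls in the class [60, 65): L = 60, F = 61, f = 22, h = 5.
Median ≈ 60 + ((66 − 61) / 22) × 5 = 61.1364

61.1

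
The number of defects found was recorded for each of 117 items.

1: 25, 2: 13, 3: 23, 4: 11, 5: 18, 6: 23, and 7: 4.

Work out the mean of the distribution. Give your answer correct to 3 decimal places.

3.590

Values: 1, 2, 3, 4, 5, 6, 7
Σfx = 25×1 + 13×2 + 23×3 + 11×4 + 18×5 + 23×6 + 4×7 = 420
n = Σf = 117
Mean = 420 / 117 = 3.5897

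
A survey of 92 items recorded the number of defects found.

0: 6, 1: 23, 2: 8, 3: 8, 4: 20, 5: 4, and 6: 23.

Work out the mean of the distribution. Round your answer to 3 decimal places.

Values: 0, 1, 2, 3, 4, 5, 6
Σfx = 6×0 + 23×1 + 8×2 + 8×3 + 20×4 + 4×5 + 23×6 = 301
n = Σf = 92
Mean = 301 / 92 = 3.2717

3.272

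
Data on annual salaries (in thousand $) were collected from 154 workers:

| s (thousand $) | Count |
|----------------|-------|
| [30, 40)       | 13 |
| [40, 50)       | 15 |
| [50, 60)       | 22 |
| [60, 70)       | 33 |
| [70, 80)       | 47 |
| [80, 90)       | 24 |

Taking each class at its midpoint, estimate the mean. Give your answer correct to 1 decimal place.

Midpoints: 35, 45, 55, 65, 75, 85
Σfm = 13×35 + 15×45 + 22×55 + 33×65 + 47×75 + 24×85 = 10050
n = Σf = 154
Mean = 10050 / 154 = 65.2597

65.3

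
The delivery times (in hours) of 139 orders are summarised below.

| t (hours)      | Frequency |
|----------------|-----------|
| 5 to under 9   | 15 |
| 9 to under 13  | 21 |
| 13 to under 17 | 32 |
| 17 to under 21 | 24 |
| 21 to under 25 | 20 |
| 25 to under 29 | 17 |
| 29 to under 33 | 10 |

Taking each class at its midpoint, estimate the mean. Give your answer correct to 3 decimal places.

Midpoints: 7, 11, 15, 19, 23, 27, 31
Σfm = 15×7 + 21×11 + 32×15 + 24×19 + 20×23 + 17×27 + 10×31 = 2501
n = Σf = 139
Mean = 2501 / 139 = 17.9928

17.993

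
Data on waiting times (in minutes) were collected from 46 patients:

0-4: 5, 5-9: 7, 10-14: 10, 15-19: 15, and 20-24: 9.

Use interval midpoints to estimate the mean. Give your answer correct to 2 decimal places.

13.74

Midpoints: 2, 7, 12, 17, 22
Σfm = 5×2 + 7×7 + 10×12 + 15×17 + 9×22 = 632
n = Σf = 46
Mean = 632 / 46 = 13.7391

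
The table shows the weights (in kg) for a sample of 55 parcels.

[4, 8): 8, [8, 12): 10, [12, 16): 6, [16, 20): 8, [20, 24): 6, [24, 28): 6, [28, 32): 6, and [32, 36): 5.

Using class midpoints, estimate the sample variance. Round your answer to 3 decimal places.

Midpoints: 6, 10, 14, 18, 22, 26, 30, 34
n = 55, Σfm = 1014, mean = 18.4364
Σfm² = 23196
Σf(m − x̄)² = Σfm² − (Σfm)²/n = 23196 − 1014²/55 = 4501.5273
Sample variance = 4501.5273 / 54 = 83.3616

83.362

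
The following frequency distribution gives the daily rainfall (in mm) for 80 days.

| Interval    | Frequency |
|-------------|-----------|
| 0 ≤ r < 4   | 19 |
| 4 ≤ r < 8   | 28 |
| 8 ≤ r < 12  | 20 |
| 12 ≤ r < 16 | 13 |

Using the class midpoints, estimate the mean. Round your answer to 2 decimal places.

7.35

Midpoints: 2, 6, 10, 14
Σfm = 19×2 + 28×6 + 20×10 + 13×14 = 588
n = Σf = 80
Mean = 588 / 80 = 7.3500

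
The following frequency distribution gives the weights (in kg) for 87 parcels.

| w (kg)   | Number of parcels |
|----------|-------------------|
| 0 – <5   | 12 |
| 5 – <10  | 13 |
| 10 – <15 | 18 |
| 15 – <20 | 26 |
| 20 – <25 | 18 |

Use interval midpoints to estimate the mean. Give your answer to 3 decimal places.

13.937

Midpoints: 2.5, 7.5, 12.5, 17.5, 22.5
Σfm = 12×2.5 + 13×7.5 + 18×12.5 + 26×17.5 + 18×22.5 = 1212.5
n = Σf = 87
Mean = 1212.5 / 87 = 13.9368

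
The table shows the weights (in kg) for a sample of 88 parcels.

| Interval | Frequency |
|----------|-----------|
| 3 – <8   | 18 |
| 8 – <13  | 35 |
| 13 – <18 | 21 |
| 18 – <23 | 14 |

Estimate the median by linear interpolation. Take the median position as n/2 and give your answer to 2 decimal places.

11.71

Cumulative frequencies: 18, 53, 74, 88
n = 88; position = n/2 = 44.
This falls in the class 8 – <13: L = 8, F = 18, f = 35, h = 5.
Median ≈ 8 + ((44 − 18) / 35) × 5 = 11.7143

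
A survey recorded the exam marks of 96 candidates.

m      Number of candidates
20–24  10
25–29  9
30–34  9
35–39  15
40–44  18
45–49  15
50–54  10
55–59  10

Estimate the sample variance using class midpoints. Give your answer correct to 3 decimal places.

111.642

Midpoints: 22, 27, 32, 37, 42, 47, 52, 57
n = 96, Σfm = 3857, mean = 40.1771
Σfm² = 165569
Σf(m − x̄)² = Σfm² − (Σfm)²/n = 165569 − 3857²/96 = 10605.9896
Sample variance = 10605.9896 / 95 = 111.6420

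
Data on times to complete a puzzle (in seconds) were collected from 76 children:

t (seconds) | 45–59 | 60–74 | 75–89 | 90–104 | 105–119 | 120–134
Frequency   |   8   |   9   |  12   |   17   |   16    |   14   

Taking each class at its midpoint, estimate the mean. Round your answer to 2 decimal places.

95.03

Midpoints: 52, 67, 82, 97, 112, 127
Σfm = 8×52 + 9×67 + 12×82 + 17×97 + 16×112 + 14×127 = 7222
n = Σf = 76
Mean = 7222 / 76 = 95.0263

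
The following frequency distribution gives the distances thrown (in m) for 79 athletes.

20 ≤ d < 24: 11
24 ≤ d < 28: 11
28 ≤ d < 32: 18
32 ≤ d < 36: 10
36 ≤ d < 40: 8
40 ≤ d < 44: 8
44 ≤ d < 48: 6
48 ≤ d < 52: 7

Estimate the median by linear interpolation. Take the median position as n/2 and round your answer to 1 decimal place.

Cumulative frequencies: 11, 22, 40, 50, 58, 66, 72, 79
n = 79; position = n/2 = 39.5.
This falls in the class 28 ≤ d < 32: L = 28, F = 22, f = 18, h = 4.
Median ≈ 28 + ((39.5 − 22) / 18) × 4 = 31.8889

31.9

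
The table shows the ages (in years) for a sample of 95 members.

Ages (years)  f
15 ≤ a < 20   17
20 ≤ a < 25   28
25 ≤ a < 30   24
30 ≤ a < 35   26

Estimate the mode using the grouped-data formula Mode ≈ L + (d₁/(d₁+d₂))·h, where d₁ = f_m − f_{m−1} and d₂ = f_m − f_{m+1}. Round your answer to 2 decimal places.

23.67

Modal class: 20 ≤ a < 25 (highest frequency 28).
d₁ = 28 − 17 = 11, d₂ = 28 − 24 = 4
Mode ≈ 20 + (11/(11+4)) × 5 = 20 + 3.6667 = 23.6667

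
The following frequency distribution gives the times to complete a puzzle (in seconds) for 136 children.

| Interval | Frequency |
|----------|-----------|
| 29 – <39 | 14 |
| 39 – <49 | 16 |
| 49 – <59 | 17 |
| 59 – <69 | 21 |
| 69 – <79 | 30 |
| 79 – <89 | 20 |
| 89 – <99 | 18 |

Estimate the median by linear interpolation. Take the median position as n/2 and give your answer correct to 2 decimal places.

69.00

Cumulative frequencies: 14, 30, 47, 68, 98, 118, 136
n = 136; position = n/2 = 68.
This falls in the class 59 – <69: L = 59, F = 47, f = 21, h = 10.
Median ≈ 59 + ((68 − 47) / 21) × 10 = 69.0000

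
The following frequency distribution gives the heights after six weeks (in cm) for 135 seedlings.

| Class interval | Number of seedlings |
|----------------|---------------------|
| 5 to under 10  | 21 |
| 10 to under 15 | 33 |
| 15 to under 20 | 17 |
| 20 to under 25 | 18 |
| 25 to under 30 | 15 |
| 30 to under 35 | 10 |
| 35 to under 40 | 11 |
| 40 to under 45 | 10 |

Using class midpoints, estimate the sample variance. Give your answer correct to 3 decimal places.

119.646

Midpoints: 7.5, 12.5, 17.5, 22.5, 27.5, 32.5, 37.5, 42.5
n = 135, Σfm = 2847.5, mean = 21.0926
Σfm² = 76093.75
Σf(m − x̄)² = Σfm² − (Σfm)²/n = 76093.75 − 2847.5²/135 = 16032.5926
Sample variance = 16032.5926 / 134 = 119.6462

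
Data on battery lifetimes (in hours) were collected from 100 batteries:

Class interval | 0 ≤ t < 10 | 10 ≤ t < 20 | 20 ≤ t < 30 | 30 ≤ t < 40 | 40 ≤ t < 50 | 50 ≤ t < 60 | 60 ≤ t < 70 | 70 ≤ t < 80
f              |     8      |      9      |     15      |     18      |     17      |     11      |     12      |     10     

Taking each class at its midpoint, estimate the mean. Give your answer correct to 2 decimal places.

40.80

Midpoints: 5, 15, 25, 35, 45, 55, 65, 75
Σfm = 8×5 + 9×15 + 15×25 + 18×35 + 17×45 + 11×55 + 12×65 + 10×75 = 4080
n = Σf = 100
Mean = 4080 / 100 = 40.8000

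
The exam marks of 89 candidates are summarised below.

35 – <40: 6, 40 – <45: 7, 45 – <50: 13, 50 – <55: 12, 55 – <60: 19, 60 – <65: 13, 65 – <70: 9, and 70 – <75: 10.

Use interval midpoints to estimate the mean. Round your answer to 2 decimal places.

56.26

Midpoints: 37.5, 42.5, 47.5, 52.5, 57.5, 62.5, 67.5, 72.5
Σfm = 6×37.5 + 7×42.5 + 13×47.5 + 12×52.5 + 19×57.5 + 13×62.5 + 9×67.5 + 10×72.5 = 5007.5
n = Σf = 89
Mean = 5007.5 / 89 = 56.2640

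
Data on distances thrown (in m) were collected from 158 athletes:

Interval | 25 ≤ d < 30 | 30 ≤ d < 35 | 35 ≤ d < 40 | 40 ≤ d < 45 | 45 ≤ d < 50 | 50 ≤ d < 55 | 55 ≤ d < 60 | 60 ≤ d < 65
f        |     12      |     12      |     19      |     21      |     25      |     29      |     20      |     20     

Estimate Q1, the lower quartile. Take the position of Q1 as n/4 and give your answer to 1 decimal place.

Cumulative frequencies: 12, 24, 43, 64, 89, 118, 138, 158
n = 158; position = n/4 = 39.5.
This falls in the class 35 ≤ d < 40: L = 35, F = 24, f = 19, h = 5.
Lower quartile ≈ 35 + ((39.5 − 24) / 19) × 5 = 39.0789

39.1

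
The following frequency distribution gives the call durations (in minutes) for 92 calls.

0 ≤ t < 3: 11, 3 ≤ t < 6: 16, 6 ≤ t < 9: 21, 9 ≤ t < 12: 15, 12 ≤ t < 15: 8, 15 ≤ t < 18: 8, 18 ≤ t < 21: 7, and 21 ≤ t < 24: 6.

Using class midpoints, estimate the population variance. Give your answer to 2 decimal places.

37.16

Midpoints: 1.5, 4.5, 7.5, 10.5, 13.5, 16.5, 19.5, 22.5
n = 92, Σfm = 915, mean = 9.9457
Σfm² = 12519
Σf(m − x̄)² = Σfm² − (Σfm)²/n = 12519 − 915²/92 = 3418.7283
Population variance = 3418.7283 / 92 = 37.1601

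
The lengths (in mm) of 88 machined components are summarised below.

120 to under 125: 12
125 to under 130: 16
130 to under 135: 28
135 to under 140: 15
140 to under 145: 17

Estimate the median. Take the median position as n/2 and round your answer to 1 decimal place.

132.9

Cumulative frequencies: 12, 28, 56, 71, 88
n = 88; position = n/2 = 44.
This falls in the class 130 to under 135: L = 130, F = 28, f = 28, h = 5.
Median ≈ 130 + ((44 − 28) / 28) × 5 = 132.8571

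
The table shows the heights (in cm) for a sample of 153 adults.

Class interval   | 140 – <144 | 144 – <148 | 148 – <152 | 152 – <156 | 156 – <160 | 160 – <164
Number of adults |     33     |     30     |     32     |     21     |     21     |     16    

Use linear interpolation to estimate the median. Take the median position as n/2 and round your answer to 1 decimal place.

Cumulative frequencies: 33, 63, 95, 116, 137, 153
n = 153; position = n/2 = 76.5.
This falls in the class 148 – <152: L = 148, F = 63, f = 32, h = 4.
Median ≈ 148 + ((76.5 − 63) / 32) × 4 = 149.6875

149.7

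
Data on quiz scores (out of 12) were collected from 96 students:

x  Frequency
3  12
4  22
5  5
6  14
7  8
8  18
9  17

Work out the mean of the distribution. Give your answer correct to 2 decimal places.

Values: 3, 4, 5, 6, 7, 8, 9
Σfx = 12×3 + 22×4 + 5×5 + 14×6 + 8×7 + 18×8 + 17×9 = 586
n = Σf = 96
Mean = 586 / 96 = 6.1042

6.10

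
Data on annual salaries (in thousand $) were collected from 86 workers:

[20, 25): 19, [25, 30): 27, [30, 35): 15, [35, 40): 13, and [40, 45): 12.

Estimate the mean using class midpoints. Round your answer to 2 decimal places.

30.87

Midpoints: 22.5, 27.5, 32.5, 37.5, 42.5
Σfm = 19×22.5 + 27×27.5 + 15×32.5 + 13×37.5 + 12×42.5 = 2655
n = Σf = 86
Mean = 2655 / 86 = 30.8721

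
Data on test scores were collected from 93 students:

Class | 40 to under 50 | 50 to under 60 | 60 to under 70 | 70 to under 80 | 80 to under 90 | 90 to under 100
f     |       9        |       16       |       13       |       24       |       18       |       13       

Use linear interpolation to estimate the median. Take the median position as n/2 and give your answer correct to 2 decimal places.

73.54

Cumulative frequencies: 9, 25, 38, 62, 80, 93
n = 93; position = n/2 = 46.5.
This falls in the class 70 to under 80: L = 70, F = 38, f = 24, h = 10.
Median ≈ 70 + ((46.5 − 38) / 24) × 10 = 73.5417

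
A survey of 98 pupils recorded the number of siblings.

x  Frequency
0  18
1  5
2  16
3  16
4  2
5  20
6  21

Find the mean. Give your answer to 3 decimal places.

Values: 0, 1, 2, 3, 4, 5, 6
Σfx = 18×0 + 5×1 + 16×2 + 16×3 + 2×4 + 20×5 + 21×6 = 319
n = Σf = 98
Mean = 319 / 98 = 3.2551

3.255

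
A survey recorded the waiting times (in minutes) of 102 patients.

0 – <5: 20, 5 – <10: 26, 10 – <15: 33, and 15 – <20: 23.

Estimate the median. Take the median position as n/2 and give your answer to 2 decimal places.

Cumulative frequencies: 20, 46, 79, 102
n = 102; position = n/2 = 51.
This falls in the class 10 – <15: L = 10, F = 46, f = 33, h = 5.
Median ≈ 10 + ((51 − 46) / 33) × 5 = 10.7576

10.76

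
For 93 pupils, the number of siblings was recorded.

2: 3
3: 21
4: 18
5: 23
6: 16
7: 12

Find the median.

Cumulative frequencies: 3, 24, 42, 65, 81, 93
n = 93, so the median is the value in position (n+1)/2 = 47.
Position 47 falls at value 5.

5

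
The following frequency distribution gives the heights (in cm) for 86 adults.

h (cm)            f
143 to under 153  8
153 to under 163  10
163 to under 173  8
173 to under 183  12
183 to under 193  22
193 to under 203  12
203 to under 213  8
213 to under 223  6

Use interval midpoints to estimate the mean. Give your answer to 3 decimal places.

182.884

Midpoints: 148, 158, 168, 178, 188, 198, 208, 218
Σfm = 8×148 + 10×158 + 8×168 + 12×178 + 22×188 + 12×198 + 8×208 + 6×218 = 15728
n = Σf = 86
Mean = 15728 / 86 = 182.8837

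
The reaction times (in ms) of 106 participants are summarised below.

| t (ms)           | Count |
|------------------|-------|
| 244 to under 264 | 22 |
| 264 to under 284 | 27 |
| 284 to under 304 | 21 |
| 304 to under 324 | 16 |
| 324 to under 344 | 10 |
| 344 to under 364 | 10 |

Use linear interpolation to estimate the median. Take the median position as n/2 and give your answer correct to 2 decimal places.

287.81

Cumulative frequencies: 22, 49, 70, 86, 96, 106
n = 106; position = n/2 = 53.
This falls in the class 284 to under 304: L = 284, F = 49, f = 21, h = 20.
Median ≈ 284 + ((53 − 49) / 21) × 20 = 287.8095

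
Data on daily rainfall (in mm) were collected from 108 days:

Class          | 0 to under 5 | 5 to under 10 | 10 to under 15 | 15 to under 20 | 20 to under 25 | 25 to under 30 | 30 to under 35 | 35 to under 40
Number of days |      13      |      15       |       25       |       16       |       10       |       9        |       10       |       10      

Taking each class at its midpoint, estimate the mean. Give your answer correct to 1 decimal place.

Midpoints: 2.5, 7.5, 12.5, 17.5, 22.5, 27.5, 32.5, 37.5
Σfm = 13×2.5 + 15×7.5 + 25×12.5 + 16×17.5 + 10×22.5 + 9×27.5 + 10×32.5 + 10×37.5 = 1910
n = Σf = 108
Mean = 1910 / 108 = 17.6852

17.7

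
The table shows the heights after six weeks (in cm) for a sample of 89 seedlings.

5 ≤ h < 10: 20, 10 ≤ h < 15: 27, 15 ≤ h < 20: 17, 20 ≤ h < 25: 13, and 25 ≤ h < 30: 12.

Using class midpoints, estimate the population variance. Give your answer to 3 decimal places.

44.350

Midpoints: 7.5, 12.5, 17.5, 22.5, 27.5
n = 89, Σfm = 1407.5, mean = 15.8146
Σfm² = 26206.25
Σf(m − x̄)² = Σfm² − (Σfm)²/n = 26206.25 − 1407.5²/89 = 3947.1910
Population variance = 3947.1910 / 89 = 44.3505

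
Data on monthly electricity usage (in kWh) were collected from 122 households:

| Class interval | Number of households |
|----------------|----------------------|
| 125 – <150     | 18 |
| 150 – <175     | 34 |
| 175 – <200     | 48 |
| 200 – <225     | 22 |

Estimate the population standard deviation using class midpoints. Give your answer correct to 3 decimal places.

23.643

Midpoints: 137.5, 162.5, 187.5, 212.5
n = 122, Σfm = 21675, mean = 177.6639
Σfm² = 3919062.5
Σf(m − x̄)² = Σfm² − (Σfm)²/n = 3919062.5 − 21675²/122 = 68196.7213
Population variance = 68196.7213 / 122 = 558.9895
Standard deviation = √558.9895 = 23.6430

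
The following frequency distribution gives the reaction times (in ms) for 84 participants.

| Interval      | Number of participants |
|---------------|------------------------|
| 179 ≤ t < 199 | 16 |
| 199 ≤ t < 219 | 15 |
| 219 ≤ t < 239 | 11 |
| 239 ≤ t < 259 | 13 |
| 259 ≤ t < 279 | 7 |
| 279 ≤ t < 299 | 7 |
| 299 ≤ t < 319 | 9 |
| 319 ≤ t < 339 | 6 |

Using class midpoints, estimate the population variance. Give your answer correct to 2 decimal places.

2016.95

Midpoints: 189, 209, 229, 249, 269, 289, 309, 329
n = 84, Σfm = 20576, mean = 244.9524
Σfm² = 5209564
Σf(m − x̄)² = Σfm² − (Σfm)²/n = 5209564 − 20576²/84 = 169423.8095
Population variance = 169423.8095 / 84 = 2016.9501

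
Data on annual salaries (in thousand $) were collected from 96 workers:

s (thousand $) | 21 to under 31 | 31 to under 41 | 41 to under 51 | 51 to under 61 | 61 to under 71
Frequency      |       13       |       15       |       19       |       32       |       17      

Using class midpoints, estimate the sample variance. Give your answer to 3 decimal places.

Midpoints: 26, 36, 46, 56, 66
n = 96, Σfm = 4666, mean = 48.6042
Σfm² = 242836
Σf(m − x̄)² = Σfm² − (Σfm)²/n = 242836 − 4666²/96 = 16048.9583
Sample variance = 16048.9583 / 95 = 168.9364

168.936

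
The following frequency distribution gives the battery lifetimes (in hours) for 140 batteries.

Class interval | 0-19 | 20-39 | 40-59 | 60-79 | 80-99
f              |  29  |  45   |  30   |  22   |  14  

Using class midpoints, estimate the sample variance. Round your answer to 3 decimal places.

630.031

Midpoints: 9.5, 29.5, 49.5, 69.5, 89.5
n = 140, Σfm = 5870, mean = 41.9286
Σfm² = 333695
Σf(m − x̄)² = Σfm² − (Σfm)²/n = 333695 − 5870²/140 = 87574.2857
Sample variance = 87574.2857 / 139 = 630.0308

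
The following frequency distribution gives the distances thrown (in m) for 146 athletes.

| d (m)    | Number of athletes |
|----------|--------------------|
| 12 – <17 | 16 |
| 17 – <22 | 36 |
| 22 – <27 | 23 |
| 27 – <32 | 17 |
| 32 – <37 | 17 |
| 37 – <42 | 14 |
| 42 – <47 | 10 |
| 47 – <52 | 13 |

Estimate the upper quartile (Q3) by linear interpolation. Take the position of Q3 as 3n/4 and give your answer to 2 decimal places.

37.18

Cumulative frequencies: 16, 52, 75, 92, 109, 123, 133, 146
n = 146; position = 3n/4 = 109.5.
This falls in the class 37 – <42: L = 37, F = 109, f = 14, h = 5.
Upper quartile ≈ 37 + ((109.5 − 109) / 14) × 5 = 37.1786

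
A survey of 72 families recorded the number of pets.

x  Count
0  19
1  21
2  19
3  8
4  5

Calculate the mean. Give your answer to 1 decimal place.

1.4

Values: 0, 1, 2, 3, 4
Σfx = 19×0 + 21×1 + 19×2 + 8×3 + 5×4 = 103
n = Σf = 72
Mean = 103 / 72 = 1.4306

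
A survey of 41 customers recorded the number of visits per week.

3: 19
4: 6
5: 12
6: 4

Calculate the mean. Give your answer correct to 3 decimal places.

Values: 3, 4, 5, 6
Σfx = 19×3 + 6×4 + 12×5 + 4×6 = 165
n = Σf = 41
Mean = 165 / 41 = 4.0244

4.024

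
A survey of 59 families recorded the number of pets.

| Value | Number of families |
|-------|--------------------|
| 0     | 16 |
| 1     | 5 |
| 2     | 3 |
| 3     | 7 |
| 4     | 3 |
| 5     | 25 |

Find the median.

3

Cumulative frequencies: 16, 21, 24, 31, 34, 59
n = 59, so the median is the value in position (n+1)/2 = 30.
Position 30 falls at value 3.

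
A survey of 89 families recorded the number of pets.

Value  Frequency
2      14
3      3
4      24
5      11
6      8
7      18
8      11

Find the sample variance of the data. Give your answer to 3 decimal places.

Values: 2, 3, 4, 5, 6, 7, 8
n = 89, Σfx = 450, mean = 5.0562
Σfx² = 2616
Σf(x − x̄)² = Σfx² − (Σfx)²/n = 2616 − 450²/89 = 340.7191
Sample variance = 340.7191 / 88 = 3.8718

3.872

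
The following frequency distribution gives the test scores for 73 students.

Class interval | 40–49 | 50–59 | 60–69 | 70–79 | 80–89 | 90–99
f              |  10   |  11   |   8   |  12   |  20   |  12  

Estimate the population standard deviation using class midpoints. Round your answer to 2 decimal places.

Midpoints: 44.5, 54.5, 64.5, 74.5, 84.5, 94.5
n = 73, Σfm = 5278.5, mean = 72.3082
Σfm² = 402328.25
Σf(m − x̄)² = Σfm² − (Σfm)²/n = 402328.25 − 5278.5²/73 = 20649.3151
Population variance = 20649.3151 / 73 = 282.8673
Standard deviation = √282.8673 = 16.8187

16.82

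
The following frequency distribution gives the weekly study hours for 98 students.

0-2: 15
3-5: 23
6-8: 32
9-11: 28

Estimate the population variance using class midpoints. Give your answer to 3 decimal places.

9.608

Midpoints: 1, 4, 7, 10
n = 98, Σfm = 611, mean = 6.2347
Σfm² = 4751
Σf(m − x̄)² = Σfm² − (Σfm)²/n = 4751 − 611²/98 = 941.6020
Population variance = 941.6020 / 98 = 9.6082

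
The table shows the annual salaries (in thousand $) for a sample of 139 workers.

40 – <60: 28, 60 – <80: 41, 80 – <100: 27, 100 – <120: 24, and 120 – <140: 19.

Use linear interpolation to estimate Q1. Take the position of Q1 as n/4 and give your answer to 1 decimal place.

Cumulative frequencies: 28, 69, 96, 120, 139
n = 139; position = n/4 = 34.75.
This falls in the class 60 – <80: L = 60, F = 28, f = 41, h = 20.
Lower quartile ≈ 60 + ((34.75 − 28) / 41) × 20 = 63.2927

63.3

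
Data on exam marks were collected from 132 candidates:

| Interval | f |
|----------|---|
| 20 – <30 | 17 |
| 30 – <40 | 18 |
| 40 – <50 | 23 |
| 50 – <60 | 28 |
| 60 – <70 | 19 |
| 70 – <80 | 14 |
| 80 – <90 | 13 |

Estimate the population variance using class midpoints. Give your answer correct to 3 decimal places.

330.028

Midpoints: 25, 35, 45, 55, 65, 75, 85
n = 132, Σfm = 7020, mean = 53.1818
Σfm² = 416900
Σf(m − x̄)² = Σfm² − (Σfm)²/n = 416900 − 7020²/132 = 43563.6364
Population variance = 43563.6364 / 132 = 330.0275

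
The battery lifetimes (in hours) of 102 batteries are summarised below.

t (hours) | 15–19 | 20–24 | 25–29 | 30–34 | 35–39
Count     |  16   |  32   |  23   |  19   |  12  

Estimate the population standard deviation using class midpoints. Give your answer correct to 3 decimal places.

6.236

Midpoints: 17, 22, 27, 32, 37
n = 102, Σfm = 2649, mean = 25.9706
Σfm² = 72763
Σf(m − x̄)² = Σfm² − (Σfm)²/n = 72763 − 2649²/102 = 3966.9118
Population variance = 3966.9118 / 102 = 38.8913
Standard deviation = √38.8913 = 6.2363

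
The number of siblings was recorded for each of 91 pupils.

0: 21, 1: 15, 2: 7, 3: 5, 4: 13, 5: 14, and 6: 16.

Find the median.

3

Cumulative frequencies: 21, 36, 43, 48, 61, 75, 91
n = 91, so the median is the value in position (n+1)/2 = 46.
Position 46 falls at value 3.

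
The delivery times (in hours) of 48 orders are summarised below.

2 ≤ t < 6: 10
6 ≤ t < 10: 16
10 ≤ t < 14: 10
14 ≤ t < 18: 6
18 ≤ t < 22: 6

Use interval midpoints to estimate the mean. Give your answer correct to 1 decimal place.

10.5

Midpoints: 4, 8, 12, 16, 20
Σfm = 10×4 + 16×8 + 10×12 + 6×16 + 6×20 = 504
n = Σf = 48
Mean = 504 / 48 = 10.5000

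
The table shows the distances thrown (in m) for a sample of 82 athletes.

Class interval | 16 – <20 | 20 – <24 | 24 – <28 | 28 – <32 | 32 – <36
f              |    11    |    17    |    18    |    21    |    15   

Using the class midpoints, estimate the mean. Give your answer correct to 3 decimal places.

Midpoints: 18, 22, 26, 30, 34
Σfm = 11×18 + 17×22 + 18×26 + 21×30 + 15×34 = 2180
n = Σf = 82
Mean = 2180 / 82 = 26.5854

26.585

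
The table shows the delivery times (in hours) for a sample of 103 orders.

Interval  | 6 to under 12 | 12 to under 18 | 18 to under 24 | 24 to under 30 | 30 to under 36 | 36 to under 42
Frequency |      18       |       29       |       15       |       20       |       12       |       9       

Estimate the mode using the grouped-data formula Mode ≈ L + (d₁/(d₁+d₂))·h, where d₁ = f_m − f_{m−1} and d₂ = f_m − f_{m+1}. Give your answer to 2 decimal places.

14.64

Modal class: 12 to under 18 (highest frequency 29).
d₁ = 29 − 18 = 11, d₂ = 29 − 15 = 14
Mode ≈ 12 + (11/(11+14)) × 6 = 12 + 2.6400 = 14.6400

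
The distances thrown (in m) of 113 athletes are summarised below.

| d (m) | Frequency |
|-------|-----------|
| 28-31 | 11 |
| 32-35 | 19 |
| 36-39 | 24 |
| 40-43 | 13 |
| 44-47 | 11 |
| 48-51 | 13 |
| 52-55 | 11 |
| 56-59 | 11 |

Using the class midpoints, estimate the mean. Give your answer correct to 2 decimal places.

Midpoints: 29.5, 33.5, 37.5, 41.5, 45.5, 49.5, 53.5, 57.5
Σfm = 11×29.5 + 19×33.5 + 24×37.5 + 13×41.5 + 11×45.5 + 13×49.5 + 11×53.5 + 11×57.5 = 4765.5
n = Σf = 113
Mean = 4765.5 / 113 = 42.1726

42.17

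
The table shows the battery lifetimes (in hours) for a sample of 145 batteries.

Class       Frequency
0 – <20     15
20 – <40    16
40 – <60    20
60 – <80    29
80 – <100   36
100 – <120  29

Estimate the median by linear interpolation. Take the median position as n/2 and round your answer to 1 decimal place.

74.8

Cumulative frequencies: 15, 31, 51, 80, 116, 145
n = 145; position = n/2 = 72.5.
This falls in the class 60 – <80: L = 60, F = 51, f = 29, h = 20.
Median ≈ 60 + ((72.5 − 51) / 29) × 20 = 74.8276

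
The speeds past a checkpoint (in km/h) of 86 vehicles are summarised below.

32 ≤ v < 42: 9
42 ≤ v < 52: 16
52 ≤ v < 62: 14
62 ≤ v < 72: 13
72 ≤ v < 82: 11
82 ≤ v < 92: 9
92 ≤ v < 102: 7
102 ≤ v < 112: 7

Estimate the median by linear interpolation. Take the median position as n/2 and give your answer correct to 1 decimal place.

Cumulative frequencies: 9, 25, 39, 52, 63, 72, 79, 86
n = 86; position = n/2 = 43.
This falls in the class 62 ≤ v < 72: L = 62, F = 39, f = 13, h = 10.
Median ≈ 62 + ((43 − 39) / 13) × 10 = 65.0769

65.1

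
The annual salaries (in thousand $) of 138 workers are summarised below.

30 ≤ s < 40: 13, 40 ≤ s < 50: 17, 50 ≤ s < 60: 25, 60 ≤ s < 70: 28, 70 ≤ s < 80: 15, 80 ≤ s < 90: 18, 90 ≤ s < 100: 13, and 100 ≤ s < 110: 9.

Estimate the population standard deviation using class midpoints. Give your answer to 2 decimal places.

Midpoints: 35, 45, 55, 65, 75, 85, 95, 105
n = 138, Σfm = 9250, mean = 67.0290
Σfm² = 675250
Σf(m − x̄)² = Σfm² − (Σfm)²/n = 675250 − 9250²/138 = 55231.8841
Population variance = 55231.8841 / 138 = 400.2310
Standard deviation = √400.2310 = 20.0058

20.01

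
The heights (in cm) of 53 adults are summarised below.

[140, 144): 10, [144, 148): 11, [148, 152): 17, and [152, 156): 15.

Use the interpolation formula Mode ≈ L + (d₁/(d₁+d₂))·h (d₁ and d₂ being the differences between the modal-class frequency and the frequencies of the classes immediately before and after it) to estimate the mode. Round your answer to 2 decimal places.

151.00

Modal class: [148, 152) (highest frequency 17).
d₁ = 17 − 11 = 6, d₂ = 17 − 15 = 2
Mode ≈ 148 + (6/(6+2)) × 4 = 148 + 3.0000 = 151.0000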